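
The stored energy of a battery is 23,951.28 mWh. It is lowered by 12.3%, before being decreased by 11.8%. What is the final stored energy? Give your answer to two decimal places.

18,526.65 mWh

Each change multiplies by a factor: 0.877 × 0.882 = 0.773514.
23,951.28 × 0.773514 = 18526.65039792 ≈ 18,526.65.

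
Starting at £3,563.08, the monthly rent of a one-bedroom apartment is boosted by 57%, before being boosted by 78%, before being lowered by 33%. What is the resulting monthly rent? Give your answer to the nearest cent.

Each change multiplies by a factor: 1.57 × 1.78 × 0.67 = 1.872382.
£3,563.08 × 1.872382 = £6671.44685656 ≈ £6,671.45.

£6,671.45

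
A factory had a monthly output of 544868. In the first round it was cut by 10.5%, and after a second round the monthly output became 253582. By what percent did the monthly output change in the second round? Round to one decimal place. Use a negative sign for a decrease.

-48.0%

After the first round: 544868 × 0.895 = 487656.86.
Second-round multiplier: 253582 ÷ 487656.86 ≈ 0.52.
That is a change of -48.0%.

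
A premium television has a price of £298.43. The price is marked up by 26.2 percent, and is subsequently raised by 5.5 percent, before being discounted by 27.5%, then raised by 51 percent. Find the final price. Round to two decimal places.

£434.98

Apply the 26.2% increase: £298.43 × 1.262 = £376.61866.
After the 5.5% increase: £376.61866 × 1.055 = £397.3326863.
Apply the 27.5% decrease: £397.3326863 × 0.725 = £288.0661975675.
51% increase: £288.0661975675 × 1.51 = £434.979958326925 ≈ £434.98.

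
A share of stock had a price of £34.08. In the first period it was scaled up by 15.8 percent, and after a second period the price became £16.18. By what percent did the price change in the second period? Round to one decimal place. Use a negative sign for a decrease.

-59.0%

After the first period: £34.08 × 1.158 = £39.46464.
Second-period multiplier: £16.18 ÷ £39.46464 ≈ 0.40999.
That is a change of -59.0%.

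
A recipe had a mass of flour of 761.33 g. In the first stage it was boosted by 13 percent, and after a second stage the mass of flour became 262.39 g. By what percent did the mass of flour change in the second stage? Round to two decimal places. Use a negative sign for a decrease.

After the first stage: 761.33 × 1.13 = 860.3029.
Second-stage multiplier: 262.39 ÷ 860.3029 ≈ 0.304997.
That is a change of -69.50%.

-69.50%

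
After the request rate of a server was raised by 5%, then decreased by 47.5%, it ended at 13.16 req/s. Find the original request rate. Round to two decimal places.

Undoing the 47.5% decrease: 13.16 ÷ 0.525 ≈ 25.066667.
Undoing the 5% increase: 25.066667 ÷ 1.05 ≈ 23.87 req/s.

23.87 req/s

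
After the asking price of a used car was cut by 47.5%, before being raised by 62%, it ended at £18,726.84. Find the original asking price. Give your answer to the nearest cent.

£22,018.62

Undoing the 62% increase: £18,726.84 ÷ 1.62 ≈ £11559.777778.
Undoing the 47.5% decrease: £11559.777778 ÷ 0.525 ≈ £22,018.62.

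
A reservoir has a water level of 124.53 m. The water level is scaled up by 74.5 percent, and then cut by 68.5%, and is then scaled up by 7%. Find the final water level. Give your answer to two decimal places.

Each change multiplies by a factor: 1.745 × 0.315 × 1.07 = 0.58815225.
124.53 × 0.58815225 = 73.2425996925 ≈ 73.24.

73.24 m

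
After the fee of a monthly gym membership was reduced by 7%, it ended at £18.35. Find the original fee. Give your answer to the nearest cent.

The overall multiplier applied was 0.93.
So the original fee was £18.35 ÷ 0.93 ≈ £19.73.

£19.73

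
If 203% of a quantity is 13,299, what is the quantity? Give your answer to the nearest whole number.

13,299 ÷ 2.03 ≈ 6,551.

6,551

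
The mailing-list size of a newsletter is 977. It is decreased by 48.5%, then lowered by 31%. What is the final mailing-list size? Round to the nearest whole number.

Apply the 48.5% decrease: 977 × 0.515 = 503.155.
After the 31% decrease: 503.155 × 0.69 = 347.17695 ≈ 347.

347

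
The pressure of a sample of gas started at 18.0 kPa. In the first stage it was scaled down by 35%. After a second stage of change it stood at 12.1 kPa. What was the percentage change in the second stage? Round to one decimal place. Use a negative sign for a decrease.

After the first stage: 18.0 × 0.65 = 11.7.
Second-stage multiplier: 12.1 ÷ 11.7 ≈ 1.03419.
That is a change of 3.4%.

3.4%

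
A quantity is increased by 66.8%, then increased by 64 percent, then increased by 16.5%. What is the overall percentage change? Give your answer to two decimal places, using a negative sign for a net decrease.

218.69%

The combined multiplier is 1.668 × 1.64 × 1.165 = 3.1868808.
That corresponds to an increase of 218.69%.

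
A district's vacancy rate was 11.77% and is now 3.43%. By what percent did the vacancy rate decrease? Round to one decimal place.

70.9%

The change is 3.43 − 11.77 = -8.34 percentage points.
Relative to the original 11.77%, that is -8.34 ÷ 11.77 ≈ -70.9%.
So the vacancy rate fell by 70.9%.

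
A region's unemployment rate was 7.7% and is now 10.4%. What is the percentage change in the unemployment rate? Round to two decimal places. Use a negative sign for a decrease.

The change is 10.4 − 7.7 = 2.7 percentage points.
Relative to the original 7.7%, that is 2.7 ÷ 7.7 ≈ 35.06%.

35.06%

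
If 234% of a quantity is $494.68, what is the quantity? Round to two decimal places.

$211.40

$494.68 ÷ 2.34 ≈ $211.40.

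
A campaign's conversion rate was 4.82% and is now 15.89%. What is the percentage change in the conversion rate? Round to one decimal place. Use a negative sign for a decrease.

229.7%

The change is 15.89 − 4.82 = 11.07 percentage points.
Relative to the original 4.82%, that is 11.07 ÷ 4.82 ≈ 229.7%.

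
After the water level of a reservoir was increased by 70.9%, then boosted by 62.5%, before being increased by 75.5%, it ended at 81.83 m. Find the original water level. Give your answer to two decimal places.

The overall multiplier applied was 1.709 × 1.625 × 1.755 = 4.873854375.
So the original water level was 81.83 ÷ 4.873854375 ≈ 16.79 m.

16.79 m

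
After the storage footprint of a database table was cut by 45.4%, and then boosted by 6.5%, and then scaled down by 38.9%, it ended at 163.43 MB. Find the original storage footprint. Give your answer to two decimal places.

The overall multiplier applied was 0.546 × 1.065 × 0.611 = 0.35529039.
So the original storage footprint was 163.43 ÷ 0.35529039 ≈ 459.99 MB.

459.99 MB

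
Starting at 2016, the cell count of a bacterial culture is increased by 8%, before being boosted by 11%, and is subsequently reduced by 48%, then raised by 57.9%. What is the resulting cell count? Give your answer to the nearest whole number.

Each change multiplies by a factor: 1.08 × 1.11 × 0.52 × 1.579 = 0.984310704.
2016 × 0.984310704 = 1984.370379264 ≈ 1984.

1984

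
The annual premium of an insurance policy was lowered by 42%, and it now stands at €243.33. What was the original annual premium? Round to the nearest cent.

€419.53

The overall multiplier applied was 0.58.
So the original annual premium was €243.33 ÷ 0.58 ≈ €419.53.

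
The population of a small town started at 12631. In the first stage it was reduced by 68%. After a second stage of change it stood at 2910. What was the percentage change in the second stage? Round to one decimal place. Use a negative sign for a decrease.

After the first stage: 12631 × 0.32 = 4041.92.
Second-stage multiplier: 2910 ÷ 4041.92 ≈ 0.71995.
That is a change of -28.0%.

-28.0%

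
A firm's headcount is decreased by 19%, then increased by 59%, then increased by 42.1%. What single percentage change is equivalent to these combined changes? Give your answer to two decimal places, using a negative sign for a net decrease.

83.01%

A 19% decrease multiplies by 0.81.
Then a 59% increase: 0.81 × 1.59 = 1.2879.
Then a 42.1% increase: 1.2879 × 1.421 = 1.8301059.
Overall factor 1.8301059, i.e. 83.01%.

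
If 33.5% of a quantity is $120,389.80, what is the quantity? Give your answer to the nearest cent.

$359,372.54

$120,389.80 ÷ 0.335 ≈ $359,372.54.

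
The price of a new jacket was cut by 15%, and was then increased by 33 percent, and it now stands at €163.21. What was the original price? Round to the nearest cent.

€144.37

Undoing the 33% increase: €163.21 ÷ 1.33 ≈ €122.714286.
Undoing the 15% decrease: €122.714286 ÷ 0.85 ≈ €144.37.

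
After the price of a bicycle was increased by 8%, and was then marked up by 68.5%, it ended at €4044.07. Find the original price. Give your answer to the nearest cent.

€2222.26

The overall multiplier applied was 1.08 × 1.685 = 1.8198.
So the original price was €4044.07 ÷ 1.8198 ≈ €2222.26.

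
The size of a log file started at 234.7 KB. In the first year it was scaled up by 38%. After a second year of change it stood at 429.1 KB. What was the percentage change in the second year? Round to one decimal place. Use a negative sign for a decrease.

32.5%

After the first year: 234.7 × 1.38 = 323.886.
Second-year multiplier: 429.1 ÷ 323.886 ≈ 1.32485.
That is a change of 32.5%.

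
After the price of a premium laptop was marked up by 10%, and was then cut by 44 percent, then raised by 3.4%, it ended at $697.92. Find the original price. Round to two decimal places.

$1,095.73

The overall multiplier applied was 1.1 × 0.56 × 1.034 = 0.636944.
So the original price was $697.92 ÷ 0.636944 ≈ $1,095.73.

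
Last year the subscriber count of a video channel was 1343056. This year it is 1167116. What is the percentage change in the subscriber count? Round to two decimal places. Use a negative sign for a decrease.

Change: 1167116 − 1343056 = -175940.
Relative to the original: -175940 ÷ 1343056 ≈ -13.10%.

-13.10%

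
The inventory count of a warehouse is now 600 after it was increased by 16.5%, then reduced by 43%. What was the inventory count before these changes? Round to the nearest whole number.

904

The overall multiplier applied was 1.165 × 0.57 = 0.66405.
So the original inventory count was 600 ÷ 0.66405 ≈ 904.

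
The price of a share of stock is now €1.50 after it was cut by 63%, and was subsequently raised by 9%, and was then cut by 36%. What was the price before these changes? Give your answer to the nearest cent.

Undoing the 36% decrease: €1.50 ÷ 0.64 = €2.34375.
Undoing the 9% increase: €2.34375 ÷ 1.09 ≈ €2.150229.
Undoing the 63% decrease: €2.150229 ÷ 0.37 ≈ €5.81.

€5.81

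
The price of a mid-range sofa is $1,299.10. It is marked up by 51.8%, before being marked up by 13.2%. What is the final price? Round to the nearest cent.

$2,232.34

Each change multiplies by a factor: 1.518 × 1.132 = 1.718376.
$1,299.10 × 1.718376 = $2232.3422616 ≈ $2,232.34.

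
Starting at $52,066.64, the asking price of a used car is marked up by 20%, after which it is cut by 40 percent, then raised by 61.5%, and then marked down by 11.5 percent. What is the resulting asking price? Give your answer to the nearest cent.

Each change multiplies by a factor: 1.2 × 0.6 × 1.615 × 0.885 = 1.029078.
$52,066.64 × 1.029078 = $53580.63375792 ≈ $53,580.63.

$53,580.63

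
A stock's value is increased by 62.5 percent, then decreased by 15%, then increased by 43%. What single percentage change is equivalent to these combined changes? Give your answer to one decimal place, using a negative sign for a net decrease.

97.5%

A 62.5% increase multiplies by 1.625.
Then a 15% decrease: 1.625 × 0.85 = 1.38125.
Then a 43% increase: 1.38125 × 1.43 = 1.9751875.
Overall factor 1.9751875, i.e. 97.5%.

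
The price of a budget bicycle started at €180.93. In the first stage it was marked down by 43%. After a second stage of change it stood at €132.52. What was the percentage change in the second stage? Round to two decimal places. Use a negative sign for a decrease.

After the first stage: €180.93 × 0.57 = €103.1301.
Second-stage multiplier: €132.52 ÷ €103.1301 ≈ 1.284979.
That is a change of 28.50%.

28.50%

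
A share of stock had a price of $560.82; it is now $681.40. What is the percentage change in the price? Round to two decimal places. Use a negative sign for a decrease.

21.50%

Change: $681.40 − $560.82 = $120.58.
Relative to the original: $120.58 ÷ $560.82 ≈ 21.50%.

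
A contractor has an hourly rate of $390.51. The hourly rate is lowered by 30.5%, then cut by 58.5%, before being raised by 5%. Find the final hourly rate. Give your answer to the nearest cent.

$118.26

Each change multiplies by a factor: 0.695 × 0.415 × 1.05 = 0.30284625.
$390.51 × 0.30284625 = $118.2644890875 ≈ $118.26.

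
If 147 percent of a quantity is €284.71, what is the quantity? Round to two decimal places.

€284.71 ÷ 1.47 ≈ €193.68.

€193.68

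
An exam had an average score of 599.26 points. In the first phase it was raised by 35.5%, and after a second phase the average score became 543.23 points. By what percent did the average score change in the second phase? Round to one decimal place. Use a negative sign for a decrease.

After the first phase: 599.26 × 1.355 = 811.9973.
Second-phase multiplier: 543.23 ÷ 811.9973 ≈ 0.669.
That is a change of -33.1%.

-33.1%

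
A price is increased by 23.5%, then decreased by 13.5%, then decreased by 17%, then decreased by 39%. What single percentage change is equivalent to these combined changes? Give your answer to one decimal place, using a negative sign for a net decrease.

The combined multiplier is 1.235 × 0.865 × 0.83 × 0.61 = 0.5408676325.
That corresponds to a decrease of 45.9%.

-45.9%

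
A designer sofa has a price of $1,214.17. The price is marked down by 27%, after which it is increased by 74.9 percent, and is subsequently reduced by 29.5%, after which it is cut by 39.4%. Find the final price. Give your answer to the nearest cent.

Apply the 27% decrease: $1,214.17 × 0.73 = $886.3441.
74.9% increase: $886.3441 × 1.749 = $1550.2158309.
After the 29.5% decrease: $1550.2158309 × 0.705 = $1092.9021607845.
39.4% decrease: $1092.9021607845 × 0.606 = $662.298709435407 ≈ $662.30.

$662.30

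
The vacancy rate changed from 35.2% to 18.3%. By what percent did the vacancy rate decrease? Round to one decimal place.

48.0%

The change is 18.3 − 35.2 = -16.9 percentage points.
Relative to the original 35.2%, that is -16.9 ÷ 35.2 ≈ -48.0%.
So the vacancy rate fell by 48.0%.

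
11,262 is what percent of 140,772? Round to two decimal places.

8.00%

11,262 ÷ 140,772 ≈ 8.00%.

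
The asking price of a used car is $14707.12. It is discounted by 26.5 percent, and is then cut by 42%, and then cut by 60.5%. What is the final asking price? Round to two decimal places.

$2476.51

Each change multiplies by a factor: 0.735 × 0.58 × 0.395 = 0.1683885.
$14707.12 × 0.1683885 = $2476.50987612 ≈ $2476.51.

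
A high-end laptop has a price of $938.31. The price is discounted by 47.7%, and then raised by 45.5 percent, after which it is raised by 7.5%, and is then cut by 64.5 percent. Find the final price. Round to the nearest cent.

$272.49

Each change multiplies by a factor: 0.523 × 1.455 × 1.075 × 0.355 = 0.290403268125.
$938.31 × 0.290403268125 = $272.48829051436875 ≈ $272.49.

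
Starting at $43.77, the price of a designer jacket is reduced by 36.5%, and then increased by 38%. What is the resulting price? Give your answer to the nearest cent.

$38.36

Each change multiplies by a factor: 0.635 × 1.38 = 0.8763.
$43.77 × 0.8763 = $38.355651 ≈ $38.36.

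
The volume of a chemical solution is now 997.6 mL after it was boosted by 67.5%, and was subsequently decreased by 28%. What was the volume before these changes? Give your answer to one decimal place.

827.2 mL

The overall multiplier applied was 1.675 × 0.72 = 1.206.
So the original volume was 997.6 ÷ 1.206 ≈ 827.2 mL.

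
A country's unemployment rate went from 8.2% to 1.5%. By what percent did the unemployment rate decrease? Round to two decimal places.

81.71%

The change is 1.5 − 8.2 = -6.7 percentage points.
Relative to the original 8.2%, that is -6.7 ÷ 8.2 ≈ -81.71%.
So the unemployment rate fell by 81.71%.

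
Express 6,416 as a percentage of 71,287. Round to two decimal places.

9.00%

6,416 ÷ 71,287 ≈ 9.00%.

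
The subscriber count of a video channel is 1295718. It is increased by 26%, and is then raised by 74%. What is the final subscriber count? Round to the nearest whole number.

2840732

Each change multiplies by a factor: 1.26 × 1.74 = 2.1924.
1295718 × 2.1924 = 2840732.1432 ≈ 2840732.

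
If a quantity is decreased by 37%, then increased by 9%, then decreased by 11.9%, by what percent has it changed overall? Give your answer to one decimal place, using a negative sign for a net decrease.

A 37% decrease multiplies by 0.63.
Then a 9% increase: 0.63 × 1.09 = 0.6867.
Then an 11.9% decrease: 0.6867 × 0.881 = 0.6049827.
Overall factor 0.6049827, i.e. -39.5%.

-39.5%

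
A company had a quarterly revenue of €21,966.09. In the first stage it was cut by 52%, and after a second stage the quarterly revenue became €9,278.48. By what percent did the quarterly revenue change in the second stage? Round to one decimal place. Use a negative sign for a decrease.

-12.0%

After the first stage: €21,966.09 × 0.48 = €10543.7232.
Second-stage multiplier: €9,278.48 ÷ €10543.7232 ≈ 0.88.
That is a change of -12.0%.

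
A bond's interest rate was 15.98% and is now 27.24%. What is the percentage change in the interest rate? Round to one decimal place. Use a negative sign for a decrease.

The change is 27.24 − 15.98 = 11.26 percentage points.
Relative to the original 15.98%, that is 11.26 ÷ 15.98 ≈ 70.5%.

70.5%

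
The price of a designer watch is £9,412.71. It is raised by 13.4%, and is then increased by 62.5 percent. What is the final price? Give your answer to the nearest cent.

Apply the 13.4% increase: £9,412.71 × 1.134 = £10674.01314.
After the 62.5% increase: £10674.01314 × 1.625 = £17345.2713525 ≈ £17,345.27.

£17,345.27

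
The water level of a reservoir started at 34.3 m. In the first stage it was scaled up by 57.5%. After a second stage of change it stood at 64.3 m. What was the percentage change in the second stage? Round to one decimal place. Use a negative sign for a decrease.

19.0%

After the first stage: 34.3 × 1.575 = 54.0225.
Second-stage multiplier: 64.3 ÷ 54.0225 ≈ 1.19024.
That is a change of 19.0%.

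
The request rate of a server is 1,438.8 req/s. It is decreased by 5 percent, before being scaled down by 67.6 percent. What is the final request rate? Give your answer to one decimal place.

After the 5% decrease: 1,438.8 × 0.95 = 1366.86.
Apply the 67.6% decrease: 1366.86 × 0.324 = 442.86264 ≈ 442.9.

442.9 req/s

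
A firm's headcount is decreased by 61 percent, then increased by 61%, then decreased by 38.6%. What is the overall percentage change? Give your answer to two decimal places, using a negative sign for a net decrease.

-61.45%

The combined multiplier is 0.39 × 1.61 × 0.614 = 0.3855306.
That corresponds to a decrease of 61.45%.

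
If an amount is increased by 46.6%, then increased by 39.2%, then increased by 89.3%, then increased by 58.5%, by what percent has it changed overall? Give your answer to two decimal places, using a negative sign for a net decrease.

The combined multiplier is 1.466 × 1.392 × 1.893 × 1.585 = 6.12284247216.
That corresponds to an increase of 512.28%.

512.28%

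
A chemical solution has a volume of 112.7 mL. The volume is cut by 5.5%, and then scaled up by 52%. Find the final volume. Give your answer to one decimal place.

5.5% decrease: 112.7 × 0.945 = 106.5015.
After the 52% increase: 106.5015 × 1.52 = 161.88228 ≈ 161.9.

161.9 mL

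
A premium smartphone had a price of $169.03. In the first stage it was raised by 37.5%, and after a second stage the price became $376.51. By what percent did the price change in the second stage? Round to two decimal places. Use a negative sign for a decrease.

After the first stage: $169.03 × 1.375 = $232.41625.
Second-stage multiplier: $376.51 ÷ $232.41625 ≈ 1.619981.
That is a change of 62.00%.

62.00%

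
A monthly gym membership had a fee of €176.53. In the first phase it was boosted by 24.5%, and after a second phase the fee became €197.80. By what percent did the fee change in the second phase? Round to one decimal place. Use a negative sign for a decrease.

After the first phase: €176.53 × 1.245 = €219.77985.
Second-phase multiplier: €197.80 ÷ €219.77985 ≈ 0.89999.
That is a change of -10.0%.

-10.0%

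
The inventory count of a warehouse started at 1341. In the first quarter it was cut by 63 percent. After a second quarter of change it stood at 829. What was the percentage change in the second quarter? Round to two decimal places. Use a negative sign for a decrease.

67.08%

After the first quarter: 1341 × 0.37 = 496.17.
Second-quarter multiplier: 829 ÷ 496.17 ≈ 1.670798.
That is a change of 67.08%.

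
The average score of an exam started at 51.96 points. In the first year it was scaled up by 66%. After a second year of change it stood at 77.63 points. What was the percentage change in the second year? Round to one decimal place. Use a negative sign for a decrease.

After the first year: 51.96 × 1.66 = 86.2536.
Second-year multiplier: 77.63 ÷ 86.2536 ≈ 0.90002.
That is a change of -10.0%.

-10.0%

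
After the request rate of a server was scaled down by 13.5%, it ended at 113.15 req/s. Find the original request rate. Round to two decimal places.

The overall multiplier applied was 0.865.
So the original request rate was 113.15 ÷ 0.865 ≈ 130.81 req/s.

130.81 req/s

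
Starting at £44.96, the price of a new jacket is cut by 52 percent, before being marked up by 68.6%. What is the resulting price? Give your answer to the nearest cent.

£36.39

After the 52% decrease: £44.96 × 0.48 = £21.5808.
Apply the 68.6% increase: £21.5808 × 1.686 = £36.3852288 ≈ £36.39.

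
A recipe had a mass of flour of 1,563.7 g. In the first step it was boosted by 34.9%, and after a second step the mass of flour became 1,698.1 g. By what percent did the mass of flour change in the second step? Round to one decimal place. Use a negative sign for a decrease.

After the first step: 1,563.7 × 1.349 = 2109.4313.
Second-step multiplier: 1,698.1 ÷ 2109.4313 ≈ 0.805.
That is a change of -19.5%.

-19.5%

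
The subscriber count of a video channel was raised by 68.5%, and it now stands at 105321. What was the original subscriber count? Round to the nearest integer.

The overall multiplier applied was 1.685.
So the original subscriber count was 105321 ÷ 1.685 ≈ 62505.

62505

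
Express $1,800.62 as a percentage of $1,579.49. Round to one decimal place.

$1,800.62 ÷ $1,579.49 ≈ 114.0%.

114.0%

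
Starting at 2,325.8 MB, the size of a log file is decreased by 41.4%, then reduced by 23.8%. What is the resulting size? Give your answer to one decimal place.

41.4% decrease: 2,325.8 × 0.586 = 1362.9188.
23.8% decrease: 1362.9188 × 0.762 = 1038.5441256 ≈ 1,038.5.

1,038.5 MB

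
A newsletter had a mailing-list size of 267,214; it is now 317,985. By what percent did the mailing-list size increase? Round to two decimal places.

19.00%

Change: 317,985 − 267,214 = 50,771.
Relative to the original: 50,771 ÷ 267,214 ≈ 19.00%.
So the mailing-list size increased by 19.00%.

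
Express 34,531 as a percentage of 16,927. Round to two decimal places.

34,531 ÷ 16,927 ≈ 204.00%.

204.00%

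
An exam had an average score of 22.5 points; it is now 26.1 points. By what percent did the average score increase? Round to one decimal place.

16.0%

Change: 26.1 − 22.5 = 3.6.
Relative to the original: 3.6 ÷ 22.5 = 16.0%.
So the average score increased by 16.0%.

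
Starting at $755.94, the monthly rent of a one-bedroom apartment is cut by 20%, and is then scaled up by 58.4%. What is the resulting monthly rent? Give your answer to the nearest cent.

$957.93

After the 20% decrease: $755.94 × 0.8 = $604.752.
Apply the 58.4% increase: $604.752 × 1.584 = $957.927168 ≈ $957.93.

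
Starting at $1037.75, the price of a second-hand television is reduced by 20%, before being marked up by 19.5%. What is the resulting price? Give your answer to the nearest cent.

Apply the 20% decrease: $1037.75 × 0.8 = $830.2.
Apply the 19.5% increase: $830.2 × 1.195 = $992.089 ≈ $992.09.

$992.09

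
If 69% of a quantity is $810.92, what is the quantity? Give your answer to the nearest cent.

$1,175.25

$810.92 ÷ 0.69 ≈ $1,175.25.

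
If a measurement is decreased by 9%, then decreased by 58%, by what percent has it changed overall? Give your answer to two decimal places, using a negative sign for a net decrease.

-61.78%

A 9% decrease multiplies by 0.91.
Then a 58% decrease: 0.91 × 0.42 = 0.3822.
Overall factor 0.3822, i.e. -61.78%.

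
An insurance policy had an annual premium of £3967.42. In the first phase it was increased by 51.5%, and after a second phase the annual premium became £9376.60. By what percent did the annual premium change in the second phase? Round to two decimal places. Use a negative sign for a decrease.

56.00%

After the first phase: £3967.42 × 1.515 = £6010.6413.
Second-phase multiplier: £9376.60 ÷ £6010.6413 ≈ 1.56.
That is a change of 56.00%.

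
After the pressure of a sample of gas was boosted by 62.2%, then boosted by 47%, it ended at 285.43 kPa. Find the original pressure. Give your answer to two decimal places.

The overall multiplier applied was 1.622 × 1.47 = 2.38434.
So the original pressure was 285.43 ÷ 2.38434 ≈ 119.71 kPa.

119.71 kPa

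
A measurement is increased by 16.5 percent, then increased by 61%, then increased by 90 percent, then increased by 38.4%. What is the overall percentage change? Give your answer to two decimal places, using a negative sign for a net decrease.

A 16.5% increase multiplies by 1.165.
Then a 61% increase: 1.165 × 1.61 = 1.87565.
Then a 90% increase: 1.87565 × 1.9 = 3.563735.
Then a 38.4% increase: 3.563735 × 1.384 = 4.93220924.
Overall factor 4.93220924, i.e. 393.22%.

393.22%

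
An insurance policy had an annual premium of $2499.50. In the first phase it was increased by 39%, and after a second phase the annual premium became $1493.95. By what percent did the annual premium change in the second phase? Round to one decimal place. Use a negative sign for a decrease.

-57.0%

After the first phase: $2499.50 × 1.39 = $3474.305.
Second-phase multiplier: $1493.95 ÷ $3474.305 ≈ 0.43.
That is a change of -57.0%.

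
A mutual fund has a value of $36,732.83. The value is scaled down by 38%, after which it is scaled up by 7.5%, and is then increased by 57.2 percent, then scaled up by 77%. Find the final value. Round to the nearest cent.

Apply the 38% decrease: $36,732.83 × 0.62 = $22774.3546.
7.5% increase: $22774.3546 × 1.075 = $24482.431195.
57.2% increase: $24482.431195 × 1.572 = $38486.38183854.
After the 77% increase: $38486.38183854 × 1.77 = $68120.8958542158 ≈ $68,120.90.

$68,120.90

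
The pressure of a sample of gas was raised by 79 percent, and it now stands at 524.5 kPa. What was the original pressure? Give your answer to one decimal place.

The overall multiplier applied was 1.79.
So the original pressure was 524.5 ÷ 1.79 ≈ 293.0 kPa.

293.0 kPa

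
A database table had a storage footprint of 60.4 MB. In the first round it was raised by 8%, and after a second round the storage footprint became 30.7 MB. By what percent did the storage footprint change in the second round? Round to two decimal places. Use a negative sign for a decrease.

-52.94%

After the first round: 60.4 × 1.08 = 65.232.
Second-round multiplier: 30.7 ÷ 65.232 ≈ 0.470628.
That is a change of -52.94%.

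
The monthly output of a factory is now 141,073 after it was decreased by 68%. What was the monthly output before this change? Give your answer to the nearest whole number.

The overall multiplier applied was 0.32.
So the original monthly output was 141,073 ÷ 0.32 ≈ 440,853.

440,853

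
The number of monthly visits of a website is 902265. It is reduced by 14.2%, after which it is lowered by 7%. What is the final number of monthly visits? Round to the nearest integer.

Apply the 14.2% decrease: 902265 × 0.858 = 774143.37.
After the 7% decrease: 774143.37 × 0.93 = 719953.3341 ≈ 719953.

719953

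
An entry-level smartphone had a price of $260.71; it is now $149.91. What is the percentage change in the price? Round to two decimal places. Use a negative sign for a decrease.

Change: $149.91 − $260.71 = -$110.80.
Relative to the original: -$110.80 ÷ $260.71 ≈ -42.50%.

-42.50%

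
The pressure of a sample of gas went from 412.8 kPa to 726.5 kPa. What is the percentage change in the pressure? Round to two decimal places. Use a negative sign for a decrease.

Change: 726.5 − 412.8 = 313.7.
Relative to the original: 313.7 ÷ 412.8 ≈ 75.99%.

75.99%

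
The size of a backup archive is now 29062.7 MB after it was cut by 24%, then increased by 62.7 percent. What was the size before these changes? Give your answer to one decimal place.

Undoing the 62.7% increase: 29062.7 ÷ 1.627 ≈ 17862.753534.
Undoing the 24% decrease: 17862.753534 ÷ 0.76 ≈ 23503.6 MB.

23503.6 MB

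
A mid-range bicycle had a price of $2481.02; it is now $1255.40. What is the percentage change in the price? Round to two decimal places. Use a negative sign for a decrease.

Change: $1255.40 − $2481.02 = -$1225.62.
Relative to the original: -$1225.62 ÷ $2481.02 ≈ -49.40%.

-49.40%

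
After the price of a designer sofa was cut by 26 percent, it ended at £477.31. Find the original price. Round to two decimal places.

£645.01

The overall multiplier applied was 0.74.
So the original price was £477.31 ÷ 0.74 ≈ £645.01.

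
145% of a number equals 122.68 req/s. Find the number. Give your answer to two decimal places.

84.61 req/s

122.68 req/s ÷ 1.45 ≈ 84.61 req/s.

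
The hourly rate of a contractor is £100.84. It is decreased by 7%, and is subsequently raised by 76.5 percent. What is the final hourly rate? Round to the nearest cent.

Each change multiplies by a factor: 0.93 × 1.765 = 1.64145.
£100.84 × 1.64145 = £165.523818 ≈ £165.52.

£165.52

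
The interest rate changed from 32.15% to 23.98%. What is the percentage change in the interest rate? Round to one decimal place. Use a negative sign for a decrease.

The change is 23.98 − 32.15 = -8.17 percentage points.
Relative to the original 32.15%, that is -8.17 ÷ 32.15 ≈ -25.4%.

-25.4%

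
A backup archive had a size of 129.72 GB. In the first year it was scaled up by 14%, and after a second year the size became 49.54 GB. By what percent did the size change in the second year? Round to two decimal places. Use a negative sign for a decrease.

After the first year: 129.72 × 1.14 = 147.8808.
Second-year multiplier: 49.54 ÷ 147.8808 ≈ 0.335.
That is a change of -66.50%.

-66.50%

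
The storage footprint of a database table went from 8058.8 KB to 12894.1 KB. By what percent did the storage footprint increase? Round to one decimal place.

Change: 12894.1 − 8058.8 = 4835.3.
Relative to the original: 4835.3 ÷ 8058.8 ≈ 60.0%.
So the storage footprint increased by 60.0%.

60.0%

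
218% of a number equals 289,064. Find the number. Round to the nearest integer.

289,064 ÷ 2.18 ≈ 132,598.

132,598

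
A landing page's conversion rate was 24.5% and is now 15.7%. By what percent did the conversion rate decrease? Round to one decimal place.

35.9%

The change is 15.7 − 24.5 = -8.8 percentage points.
Relative to the original 24.5%, that is -8.8 ÷ 24.5 ≈ -35.9%.
So the conversion rate fell by 35.9%.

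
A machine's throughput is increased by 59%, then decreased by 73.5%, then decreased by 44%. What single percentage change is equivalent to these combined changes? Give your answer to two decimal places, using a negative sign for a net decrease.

The combined multiplier is 1.59 × 0.265 × 0.56 = 0.235956.
That corresponds to a decrease of 76.40%.

-76.40%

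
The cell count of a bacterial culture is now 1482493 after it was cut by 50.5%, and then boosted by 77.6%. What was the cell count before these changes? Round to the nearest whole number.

1686337

Undoing the 77.6% increase: 1482493 ÷ 1.776 ≈ 834737.04955.
Undoing the 50.5% decrease: 834737.04955 ÷ 0.495 ≈ 1686337.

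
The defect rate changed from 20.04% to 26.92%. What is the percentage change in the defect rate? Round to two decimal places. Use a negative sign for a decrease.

34.33%

The change is 26.92 − 20.04 = 6.88 percentage points.
Relative to the original 20.04%, that is 6.88 ÷ 20.04 ≈ 34.33%.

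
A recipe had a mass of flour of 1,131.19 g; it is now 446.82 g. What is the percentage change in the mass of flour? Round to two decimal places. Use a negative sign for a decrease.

Change: 446.82 − 1,131.19 = -684.37.
Relative to the original: -684.37 ÷ 1,131.19 ≈ -60.50%.

-60.50%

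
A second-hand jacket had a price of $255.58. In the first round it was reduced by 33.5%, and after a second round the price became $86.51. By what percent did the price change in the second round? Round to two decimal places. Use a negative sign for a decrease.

After the first round: $255.58 × 0.665 = $169.9607.
Second-round multiplier: $86.51 ÷ $169.9607 ≈ 0.509.
That is a change of -49.10%.

-49.10%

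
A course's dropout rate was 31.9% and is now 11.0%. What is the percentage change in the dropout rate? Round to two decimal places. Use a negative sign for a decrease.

The change is 11.0 − 31.9 = -20.9 percentage points.
Relative to the original 31.9%, that is -20.9 ÷ 31.9 ≈ -65.52%.

-65.52%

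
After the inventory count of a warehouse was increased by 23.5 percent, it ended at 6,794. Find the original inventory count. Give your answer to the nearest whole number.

The overall multiplier applied was 1.235.
So the original inventory count was 6,794 ÷ 1.235 ≈ 5,501.

5,501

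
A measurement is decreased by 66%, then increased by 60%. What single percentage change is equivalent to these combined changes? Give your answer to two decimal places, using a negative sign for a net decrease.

-45.60%

A 66% decrease multiplies by 0.34.
Then a 60% increase: 0.34 × 1.6 = 0.544.
Overall factor 0.544, i.e. -45.60%.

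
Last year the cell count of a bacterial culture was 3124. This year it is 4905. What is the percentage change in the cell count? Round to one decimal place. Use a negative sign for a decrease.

57.0%

Change: 4905 − 3124 = 1781.
Relative to the original: 1781 ÷ 3124 ≈ 57.0%.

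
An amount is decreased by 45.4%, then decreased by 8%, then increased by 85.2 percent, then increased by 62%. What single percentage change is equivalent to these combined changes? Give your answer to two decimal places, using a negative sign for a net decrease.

The combined multiplier is 0.546 × 0.92 × 1.852 × 1.62 = 1.5070805568.
That corresponds to an increase of 50.71%.

50.71%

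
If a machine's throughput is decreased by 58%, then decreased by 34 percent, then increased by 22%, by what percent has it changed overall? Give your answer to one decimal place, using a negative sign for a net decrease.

The combined multiplier is 0.42 × 0.66 × 1.22 = 0.338184.
That corresponds to a decrease of 66.2%.

-66.2%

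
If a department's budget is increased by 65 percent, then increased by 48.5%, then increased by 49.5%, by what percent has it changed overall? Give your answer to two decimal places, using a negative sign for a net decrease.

A 65% increase multiplies by 1.65.
Then a 48.5% increase: 1.65 × 1.485 = 2.45025.
Then a 49.5% increase: 2.45025 × 1.495 = 3.66312375.
Overall factor 3.66312375, i.e. 266.31%.

266.31%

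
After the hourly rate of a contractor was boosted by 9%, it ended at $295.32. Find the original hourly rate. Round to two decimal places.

The overall multiplier applied was 1.09.
So the original hourly rate was $295.32 ÷ 1.09 ≈ $270.94.

$270.94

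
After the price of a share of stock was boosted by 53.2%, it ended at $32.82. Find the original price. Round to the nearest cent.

The overall multiplier applied was 1.532.
So the original price was $32.82 ÷ 1.532 ≈ $21.42.

$21.42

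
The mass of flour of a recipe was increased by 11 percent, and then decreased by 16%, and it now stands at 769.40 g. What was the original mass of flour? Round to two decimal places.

825.18 g

Undoing the 16% decrease: 769.40 ÷ 0.84 ≈ 915.952381.
Undoing the 11% increase: 915.952381 ÷ 1.11 ≈ 825.18 g.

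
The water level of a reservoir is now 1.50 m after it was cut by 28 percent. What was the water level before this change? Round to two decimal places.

The overall multiplier applied was 0.72.
So the original water level was 1.50 ÷ 0.72 ≈ 2.08 m.

2.08 m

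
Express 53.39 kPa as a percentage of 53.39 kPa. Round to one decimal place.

53.39 kPa ÷ 53.39 kPa = 100.0%.

100.0%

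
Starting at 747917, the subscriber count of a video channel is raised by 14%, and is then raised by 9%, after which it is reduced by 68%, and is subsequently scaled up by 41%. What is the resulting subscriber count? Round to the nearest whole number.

419328

Each change multiplies by a factor: 1.14 × 1.09 × 0.32 × 1.41 = 0.56066112.
747917 × 0.56066112 = 419327.98288704 ≈ 419328.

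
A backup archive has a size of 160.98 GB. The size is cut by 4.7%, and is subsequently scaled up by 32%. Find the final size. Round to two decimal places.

Each change multiplies by a factor: 0.953 × 1.32 = 1.25796.
160.98 × 1.25796 = 202.5064008 ≈ 202.51.

202.51 GB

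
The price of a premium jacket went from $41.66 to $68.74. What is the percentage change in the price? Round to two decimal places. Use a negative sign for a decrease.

Change: $68.74 − $41.66 = $27.08.
Relative to the original: $27.08 ÷ $41.66 ≈ 65.00%.

65.00%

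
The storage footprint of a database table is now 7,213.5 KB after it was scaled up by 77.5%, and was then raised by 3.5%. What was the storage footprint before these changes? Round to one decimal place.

The overall multiplier applied was 1.775 × 1.035 = 1.837125.
So the original storage footprint was 7,213.5 ÷ 1.837125 ≈ 3,926.5 KB.

3,926.5 KB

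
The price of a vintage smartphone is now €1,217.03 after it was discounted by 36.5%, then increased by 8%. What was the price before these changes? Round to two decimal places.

€1,774.61

Undoing the 8% increase: €1,217.03 ÷ 1.08 ≈ €1126.87963.
Undoing the 36.5% decrease: €1126.87963 ÷ 0.635 ≈ €1,774.61.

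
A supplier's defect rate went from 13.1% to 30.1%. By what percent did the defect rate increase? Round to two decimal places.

129.77%

The change is 30.1 − 13.1 = 17.0 percentage points.
Relative to the original 13.1%, that is 17.0 ÷ 13.1 ≈ 129.77%.
So the defect rate rose by 129.77%.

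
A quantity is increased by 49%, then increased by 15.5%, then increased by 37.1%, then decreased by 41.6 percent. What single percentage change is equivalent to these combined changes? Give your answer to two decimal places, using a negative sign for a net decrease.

The combined multiplier is 1.49 × 1.155 × 1.371 × 0.584 = 1.3779027108.
That corresponds to an increase of 37.79%.

37.79%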